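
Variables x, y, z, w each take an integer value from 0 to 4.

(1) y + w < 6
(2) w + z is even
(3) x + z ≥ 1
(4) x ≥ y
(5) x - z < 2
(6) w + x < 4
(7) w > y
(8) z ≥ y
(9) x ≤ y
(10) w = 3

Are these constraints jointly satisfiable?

Try x = 0, y = 0, z = 1, w = 3.
Check constraint 1: y + w = 3; constraint 3: x + z = 1; constraint 5: x - z = -1. The remaining constraints are straightforward to verify.

Satisfiable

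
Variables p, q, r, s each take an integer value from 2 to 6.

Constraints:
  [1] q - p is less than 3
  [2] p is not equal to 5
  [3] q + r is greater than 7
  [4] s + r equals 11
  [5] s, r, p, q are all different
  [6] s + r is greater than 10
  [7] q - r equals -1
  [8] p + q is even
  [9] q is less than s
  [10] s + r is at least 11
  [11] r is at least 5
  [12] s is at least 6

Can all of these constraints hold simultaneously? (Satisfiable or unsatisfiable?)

The assignment p = 2, q = 4, r = 5, s = 6 works:
  constraint 1 holds since q - p = 2.
  constraint 3 holds since q + r = 9.
The rest check out directly.

Satisfiable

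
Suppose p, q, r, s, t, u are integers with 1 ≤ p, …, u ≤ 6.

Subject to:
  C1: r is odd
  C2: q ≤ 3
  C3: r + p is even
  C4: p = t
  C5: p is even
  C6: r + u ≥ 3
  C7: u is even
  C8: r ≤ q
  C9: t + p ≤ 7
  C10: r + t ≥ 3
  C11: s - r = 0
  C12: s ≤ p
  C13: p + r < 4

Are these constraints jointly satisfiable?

Constraint 1 makes r odd and constraint 5 makes p even, so r + p must be odd. Constraint 3 says r + p is even — contradiction.

Unsatisfiable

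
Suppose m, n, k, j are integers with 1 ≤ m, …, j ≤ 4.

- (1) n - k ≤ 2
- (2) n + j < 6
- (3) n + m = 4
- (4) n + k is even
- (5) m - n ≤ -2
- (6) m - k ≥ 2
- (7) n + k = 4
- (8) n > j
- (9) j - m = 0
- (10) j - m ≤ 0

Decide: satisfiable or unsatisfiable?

Constraints 1, 5, and 6 give k − n ≥ -2, n − m ≥ 2, m − k ≥ 2.
Adding all 3 inequalities: the left sides telescope to 0, and the right sides sum to (-2) + 2 + 2 = 2. So 0 ≥ 2, which is false.

Unsatisfiable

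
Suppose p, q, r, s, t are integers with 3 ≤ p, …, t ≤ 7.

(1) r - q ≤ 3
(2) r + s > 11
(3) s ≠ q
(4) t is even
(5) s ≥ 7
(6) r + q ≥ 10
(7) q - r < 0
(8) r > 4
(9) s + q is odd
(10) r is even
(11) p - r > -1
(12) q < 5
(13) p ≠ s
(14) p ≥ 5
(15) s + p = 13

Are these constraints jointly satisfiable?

Setting (p, q, r, s, t) = (6, 4, 6, 7, 4) satisfies everything: constraint 1: r - q = 2; constraint 2: r + s = 13, and the others follow.

Satisfiable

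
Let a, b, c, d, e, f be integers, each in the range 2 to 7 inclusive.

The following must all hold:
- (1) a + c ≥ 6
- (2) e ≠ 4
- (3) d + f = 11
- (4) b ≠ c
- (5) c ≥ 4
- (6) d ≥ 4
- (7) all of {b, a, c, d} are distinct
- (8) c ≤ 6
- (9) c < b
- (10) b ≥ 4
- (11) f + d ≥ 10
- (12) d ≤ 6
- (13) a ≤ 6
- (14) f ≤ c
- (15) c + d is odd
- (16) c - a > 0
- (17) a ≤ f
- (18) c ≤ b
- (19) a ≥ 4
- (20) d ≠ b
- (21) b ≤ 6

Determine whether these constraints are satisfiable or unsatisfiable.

Unsatisfiable

Constraints 5, 6, 8, 10, 12, 13, 19, and 21 confine each of b, a, c, d to the 3 values {4, …, 6}.
Constraint 7 requires all 4 of them to be distinct, but only 3 values are available — impossible by the pigeonhole principle.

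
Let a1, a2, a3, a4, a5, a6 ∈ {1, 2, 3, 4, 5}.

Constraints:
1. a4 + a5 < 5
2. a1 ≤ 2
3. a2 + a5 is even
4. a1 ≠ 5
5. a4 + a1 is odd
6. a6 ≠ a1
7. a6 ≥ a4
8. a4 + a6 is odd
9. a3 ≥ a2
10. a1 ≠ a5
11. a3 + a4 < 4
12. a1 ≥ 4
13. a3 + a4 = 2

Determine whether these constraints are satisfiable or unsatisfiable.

From constraint 12: a1 ≥ 4. From constraint 2: a1 ≤ 2. But 2 < 4, so no value of a1 works.

Unsatisfiable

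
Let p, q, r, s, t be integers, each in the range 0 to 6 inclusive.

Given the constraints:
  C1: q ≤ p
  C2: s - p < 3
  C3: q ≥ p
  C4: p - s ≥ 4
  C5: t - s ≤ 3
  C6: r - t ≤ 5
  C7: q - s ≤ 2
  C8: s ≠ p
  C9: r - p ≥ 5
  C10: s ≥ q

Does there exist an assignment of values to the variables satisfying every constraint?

Unsatisfiable

Constraints 4, 5, 6, and 9 give p − s ≥ 4, s − t ≥ -3, t − r ≥ -5, r − p ≥ 5.
Adding all 4 inequalities: the left sides telescope to 0, and the right sides sum to 4 + (-3) + (-5) + 5 = 1. So 0 ≥ 1, which is false.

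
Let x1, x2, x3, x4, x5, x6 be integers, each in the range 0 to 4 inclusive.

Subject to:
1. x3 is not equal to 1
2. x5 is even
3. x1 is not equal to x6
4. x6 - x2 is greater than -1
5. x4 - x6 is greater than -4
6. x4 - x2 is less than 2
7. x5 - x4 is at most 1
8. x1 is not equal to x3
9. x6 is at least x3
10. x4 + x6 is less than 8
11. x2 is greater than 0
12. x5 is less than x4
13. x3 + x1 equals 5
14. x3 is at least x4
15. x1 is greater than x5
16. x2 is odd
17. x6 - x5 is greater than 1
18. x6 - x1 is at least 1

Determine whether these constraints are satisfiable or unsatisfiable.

Satisfiable

The assignment x1 = 2, x2 = 3, x3 = 3, x4 = 2, x5 = 0, x6 = 4 works:
  constraint 4 holds since x6 - x2 = 1.
  constraint 5 holds since x4 - x6 = -2.
The rest check out directly.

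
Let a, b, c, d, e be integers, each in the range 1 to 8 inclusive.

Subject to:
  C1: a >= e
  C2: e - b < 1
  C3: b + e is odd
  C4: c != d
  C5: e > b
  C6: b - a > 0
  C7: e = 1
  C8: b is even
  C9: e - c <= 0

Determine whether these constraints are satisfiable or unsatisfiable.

Unsatisfiable

Constraints 1, 5, and 6 give a < b, b < e, e ≤ a. Chaining: a < b < e ≤ a, which forces a < a — impossible.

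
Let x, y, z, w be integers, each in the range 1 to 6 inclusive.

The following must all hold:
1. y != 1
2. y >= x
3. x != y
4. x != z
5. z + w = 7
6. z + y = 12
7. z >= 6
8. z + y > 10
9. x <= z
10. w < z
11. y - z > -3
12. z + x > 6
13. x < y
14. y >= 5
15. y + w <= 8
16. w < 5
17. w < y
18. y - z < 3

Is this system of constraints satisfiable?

Satisfiable

Try x = 1, y = 6, z = 6, w = 1.
Check constraint 5: z + w = 7; constraint 6: z + y = 12; constraint 8: z + y = 12. The remaining constraints are straightforward to verify.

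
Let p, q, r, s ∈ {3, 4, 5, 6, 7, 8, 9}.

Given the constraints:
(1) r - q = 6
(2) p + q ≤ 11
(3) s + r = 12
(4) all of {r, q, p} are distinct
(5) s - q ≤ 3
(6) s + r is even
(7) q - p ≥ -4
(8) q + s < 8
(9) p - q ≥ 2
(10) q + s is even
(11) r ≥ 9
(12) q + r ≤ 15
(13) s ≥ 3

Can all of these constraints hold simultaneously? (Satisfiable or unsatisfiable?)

Satisfiable

Take p = 7, q = 3, r = 9, s = 3. Then constraint 1: r - q = 6; constraint 2: p + q = 10; constraint 3: s + r = 12, and every other listed constraint is also met.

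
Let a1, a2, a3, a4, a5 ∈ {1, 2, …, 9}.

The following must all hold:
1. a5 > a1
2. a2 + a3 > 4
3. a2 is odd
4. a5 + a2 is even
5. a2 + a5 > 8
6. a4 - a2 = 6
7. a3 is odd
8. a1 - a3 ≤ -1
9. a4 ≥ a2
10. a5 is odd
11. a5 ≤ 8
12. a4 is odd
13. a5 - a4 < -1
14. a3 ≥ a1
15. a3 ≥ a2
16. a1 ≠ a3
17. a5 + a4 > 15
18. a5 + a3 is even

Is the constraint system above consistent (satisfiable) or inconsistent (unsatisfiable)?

The assignment a1 = 2, a2 = 3, a3 = 3, a4 = 9, a5 = 7 works:
  constraint 2 holds since a2 + a3 = 6.
  constraint 5 holds since a2 + a5 = 10.
The rest check out directly.

Satisfiable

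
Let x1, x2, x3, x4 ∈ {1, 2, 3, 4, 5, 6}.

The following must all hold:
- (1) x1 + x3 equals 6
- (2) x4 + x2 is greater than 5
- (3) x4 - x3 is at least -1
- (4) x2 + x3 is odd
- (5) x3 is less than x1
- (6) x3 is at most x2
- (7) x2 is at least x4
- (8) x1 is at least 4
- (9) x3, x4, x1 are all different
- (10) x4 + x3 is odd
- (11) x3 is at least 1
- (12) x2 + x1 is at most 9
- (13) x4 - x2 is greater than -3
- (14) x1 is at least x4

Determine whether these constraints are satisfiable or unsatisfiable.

Satisfiable

Try x1 = 4, x2 = 3, x3 = 2, x4 = 3.
Check constraint 1: x1 + x3 = 6; constraint 2: x4 + x2 = 6. The remaining constraints are straightforward to verify.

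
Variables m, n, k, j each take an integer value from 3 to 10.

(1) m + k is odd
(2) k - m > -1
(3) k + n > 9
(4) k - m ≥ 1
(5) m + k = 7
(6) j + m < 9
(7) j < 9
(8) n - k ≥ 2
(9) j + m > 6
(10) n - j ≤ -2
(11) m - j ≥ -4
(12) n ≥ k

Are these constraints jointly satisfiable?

Unsatisfiable

Constraints 4, 8, 10, and 11 give k − m ≥ 1, m − j ≥ -4, j − n ≥ 2, n − k ≥ 2.
Adding all 4 inequalities: the left sides telescope to 0, and the right sides sum to 1 + (-4) + 2 + 2 = 1. So 0 ≥ 1, which is false.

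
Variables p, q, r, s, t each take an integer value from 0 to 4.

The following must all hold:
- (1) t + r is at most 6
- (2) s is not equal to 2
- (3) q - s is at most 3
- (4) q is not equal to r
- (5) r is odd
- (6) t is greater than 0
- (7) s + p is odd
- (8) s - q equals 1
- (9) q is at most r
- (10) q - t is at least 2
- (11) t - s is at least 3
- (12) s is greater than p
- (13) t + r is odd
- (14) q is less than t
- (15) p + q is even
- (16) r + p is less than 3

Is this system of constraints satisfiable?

Unsatisfiable

Constraints 3, 10, and 11 give t − s ≥ 3, s − q ≥ -3, q − t ≥ 2.
Adding all 3 inequalities: the left sides telescope to 0, and the right sides sum to 3 + (-3) + 2 = 2. So 0 ≥ 2, which is false.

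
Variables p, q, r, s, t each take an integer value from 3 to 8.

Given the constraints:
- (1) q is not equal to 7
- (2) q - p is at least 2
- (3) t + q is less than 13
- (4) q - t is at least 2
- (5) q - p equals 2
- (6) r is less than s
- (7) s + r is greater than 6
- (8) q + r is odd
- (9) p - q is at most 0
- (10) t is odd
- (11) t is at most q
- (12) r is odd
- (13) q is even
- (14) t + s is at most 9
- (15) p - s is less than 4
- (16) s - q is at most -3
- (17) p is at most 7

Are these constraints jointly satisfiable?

Setting (p, q, r, s, t) = (6, 8, 3, 5, 3) satisfies everything: constraint 2: q - p = 2; constraint 3: t + q = 11, and the others follow.

Satisfiable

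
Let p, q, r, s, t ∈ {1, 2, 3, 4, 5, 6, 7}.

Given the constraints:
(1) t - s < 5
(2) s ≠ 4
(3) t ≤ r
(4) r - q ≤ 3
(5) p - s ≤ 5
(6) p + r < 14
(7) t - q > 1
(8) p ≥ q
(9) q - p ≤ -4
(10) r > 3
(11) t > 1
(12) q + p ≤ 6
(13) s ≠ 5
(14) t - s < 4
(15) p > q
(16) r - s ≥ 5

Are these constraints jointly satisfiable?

Unsatisfiable

Constraints 4, 5, 9, and 16 give s − p ≥ -5, p − q ≥ 4, q − r ≥ -3, r − s ≥ 5.
Adding all 4 inequalities: the left sides telescope to 0, and the right sides sum to (-5) + 4 + (-3) + 5 = 1. So 0 ≥ 1, which is false.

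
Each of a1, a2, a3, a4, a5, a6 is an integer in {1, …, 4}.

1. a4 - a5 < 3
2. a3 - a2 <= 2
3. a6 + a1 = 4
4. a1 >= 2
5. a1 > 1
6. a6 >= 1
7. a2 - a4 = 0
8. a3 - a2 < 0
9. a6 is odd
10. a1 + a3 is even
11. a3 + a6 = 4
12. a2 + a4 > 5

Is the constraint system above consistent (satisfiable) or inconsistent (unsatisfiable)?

Try a1 = 3, a2 = 4, a3 = 3, a4 = 4, a5 = 4, a6 = 1.
Check constraint 1: a4 - a5 = 0; constraint 2: a3 - a2 = -1; constraint 3: a6 + a1 = 4. The remaining constraints are straightforward to verify.

Satisfiable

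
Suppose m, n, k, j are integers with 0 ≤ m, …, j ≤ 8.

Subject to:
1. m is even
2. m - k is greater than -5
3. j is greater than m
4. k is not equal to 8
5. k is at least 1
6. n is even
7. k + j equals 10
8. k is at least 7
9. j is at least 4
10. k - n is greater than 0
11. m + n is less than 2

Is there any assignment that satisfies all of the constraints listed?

From constraint 8: k ≥ 7. From constraint 9: j ≥ 4. Hence k + j ≥ 11. But constraint 7 requires k + j = 10, and 10 < 11. Contradiction.

Unsatisfiable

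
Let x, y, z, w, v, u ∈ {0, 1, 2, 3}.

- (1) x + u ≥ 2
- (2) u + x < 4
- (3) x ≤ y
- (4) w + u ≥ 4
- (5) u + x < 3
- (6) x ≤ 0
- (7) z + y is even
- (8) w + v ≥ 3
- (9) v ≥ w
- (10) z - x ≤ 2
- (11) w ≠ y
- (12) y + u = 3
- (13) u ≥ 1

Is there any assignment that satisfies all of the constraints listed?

Satisfiable

Take x = 0, y = 1, z = 1, w = 2, v = 2, u = 2. Then constraint 1: x + u = 2; constraint 2: u + x = 2; constraint 4: w + u = 4, and every other listed constraint is also met.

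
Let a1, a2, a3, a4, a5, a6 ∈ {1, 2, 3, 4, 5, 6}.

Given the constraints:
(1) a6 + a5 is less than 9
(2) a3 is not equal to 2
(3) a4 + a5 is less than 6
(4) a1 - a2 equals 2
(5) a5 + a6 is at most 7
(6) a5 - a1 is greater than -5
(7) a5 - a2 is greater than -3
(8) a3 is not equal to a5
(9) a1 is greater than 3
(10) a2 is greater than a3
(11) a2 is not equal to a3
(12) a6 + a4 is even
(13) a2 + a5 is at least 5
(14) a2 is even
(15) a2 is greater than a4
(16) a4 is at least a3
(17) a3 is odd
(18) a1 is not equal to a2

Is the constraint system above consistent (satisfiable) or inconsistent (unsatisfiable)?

Setting (a1, a2, a3, a4, a5, a6) = (6, 4, 1, 1, 2, 5) satisfies everything: constraint 1: a6 + a5 = 7; constraint 3: a4 + a5 = 3; constraint 4: a1 - a2 = 2, and the others follow.

Satisfiable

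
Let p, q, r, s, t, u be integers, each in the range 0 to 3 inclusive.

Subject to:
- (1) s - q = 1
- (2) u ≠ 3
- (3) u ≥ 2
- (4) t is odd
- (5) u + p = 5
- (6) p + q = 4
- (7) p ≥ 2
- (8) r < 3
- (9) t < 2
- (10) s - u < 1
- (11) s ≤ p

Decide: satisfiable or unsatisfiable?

Try p = 3, q = 1, r = 2, s = 2, t = 1, u = 2.
Check constraint 1: s - q = 1; constraint 5: u + p = 5; constraint 6: p + q = 4. The remaining constraints are straightforward to verify.

Satisfiable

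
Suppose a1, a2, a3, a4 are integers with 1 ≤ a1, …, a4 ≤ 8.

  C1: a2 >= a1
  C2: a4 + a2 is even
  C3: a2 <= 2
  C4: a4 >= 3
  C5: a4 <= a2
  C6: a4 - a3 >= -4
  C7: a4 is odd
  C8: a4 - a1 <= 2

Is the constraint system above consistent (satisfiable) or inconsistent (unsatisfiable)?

Unsatisfiable

From constraint 4: a4 ≥ 3. From constraints 3 and 5: a4 ≤ a2 and a2 ≤ 2, so a4 ≤ 2. But 2 < 3, so no value of a4 works.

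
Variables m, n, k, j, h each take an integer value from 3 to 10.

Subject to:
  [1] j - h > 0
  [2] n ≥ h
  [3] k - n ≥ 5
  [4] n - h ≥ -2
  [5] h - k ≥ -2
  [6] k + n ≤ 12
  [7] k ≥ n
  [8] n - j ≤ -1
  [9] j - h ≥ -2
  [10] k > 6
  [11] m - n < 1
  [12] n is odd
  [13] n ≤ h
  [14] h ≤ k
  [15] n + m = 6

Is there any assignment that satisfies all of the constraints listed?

Constraints 3, 4, and 5 give h − k ≥ -2, k − n ≥ 5, n − h ≥ -2.
Adding all 3 inequalities: the left sides telescope to 0, and the right sides sum to (-2) + 5 + (-2) = 1. So 0 ≥ 1, which is false.

Unsatisfiable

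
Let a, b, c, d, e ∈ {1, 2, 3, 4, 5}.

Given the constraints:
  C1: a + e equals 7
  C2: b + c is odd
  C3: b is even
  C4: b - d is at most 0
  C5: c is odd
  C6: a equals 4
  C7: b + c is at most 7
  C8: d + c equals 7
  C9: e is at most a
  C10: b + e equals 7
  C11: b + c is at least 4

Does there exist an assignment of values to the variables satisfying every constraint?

The assignment a = 4, b = 4, c = 3, d = 4, e = 3 works:
  constraint 1 holds since a + e = 7.
  constraint 4 holds since b - d = 0.
  constraint 7 holds since b + c = 7.
The rest check out directly.

Satisfiable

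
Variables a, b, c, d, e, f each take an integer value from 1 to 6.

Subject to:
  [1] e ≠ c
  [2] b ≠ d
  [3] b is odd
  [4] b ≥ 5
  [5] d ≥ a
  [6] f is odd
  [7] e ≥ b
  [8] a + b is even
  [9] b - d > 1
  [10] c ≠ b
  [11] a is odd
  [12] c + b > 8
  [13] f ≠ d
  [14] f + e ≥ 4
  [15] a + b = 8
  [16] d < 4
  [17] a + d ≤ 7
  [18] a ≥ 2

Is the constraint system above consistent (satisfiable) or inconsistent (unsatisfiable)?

The assignment a = 3, b = 5, c = 4, d = 3, e = 6, f = 1 works:
  constraint 9 holds since b - d = 2.
  constraint 12 holds since c + b = 9.
  constraint 14 holds since f + e = 7.
The rest check out directly.

Satisfiable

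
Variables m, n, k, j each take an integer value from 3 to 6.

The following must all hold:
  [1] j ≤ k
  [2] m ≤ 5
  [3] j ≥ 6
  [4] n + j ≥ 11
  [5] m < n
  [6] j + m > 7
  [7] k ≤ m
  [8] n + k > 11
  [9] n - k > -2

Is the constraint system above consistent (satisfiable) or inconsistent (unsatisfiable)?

Unsatisfiable

From constraints 1 and 3: k ≥ j and j ≥ 6, so k ≥ 6. From constraints 2 and 7: k ≤ m and m ≤ 5, so k ≤ 5. But 5 < 6, so no value of k works.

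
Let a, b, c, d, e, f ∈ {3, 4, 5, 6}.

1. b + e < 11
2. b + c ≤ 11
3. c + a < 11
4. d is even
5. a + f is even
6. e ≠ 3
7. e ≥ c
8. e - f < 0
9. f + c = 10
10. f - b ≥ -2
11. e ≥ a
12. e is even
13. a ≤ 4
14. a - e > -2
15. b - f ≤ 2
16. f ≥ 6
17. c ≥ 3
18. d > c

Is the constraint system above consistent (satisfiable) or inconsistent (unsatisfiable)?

Take a = 4, b = 5, c = 4, d = 6, e = 4, f = 6. Then constraint 1: b + e = 9; constraint 2: b + c = 9, and every other listed constraint is also met.

Satisfiable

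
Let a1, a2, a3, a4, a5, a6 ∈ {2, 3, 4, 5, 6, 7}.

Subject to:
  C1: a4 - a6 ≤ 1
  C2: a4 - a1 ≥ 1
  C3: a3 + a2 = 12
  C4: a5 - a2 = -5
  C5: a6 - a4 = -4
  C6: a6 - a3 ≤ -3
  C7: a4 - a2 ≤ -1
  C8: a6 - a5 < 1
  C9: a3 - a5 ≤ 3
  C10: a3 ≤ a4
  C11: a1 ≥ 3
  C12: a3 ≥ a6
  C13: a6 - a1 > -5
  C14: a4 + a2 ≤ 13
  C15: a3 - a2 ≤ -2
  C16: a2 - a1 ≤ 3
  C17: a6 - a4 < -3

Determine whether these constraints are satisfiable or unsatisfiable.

Constraints 1, 2, 6, 15, and 16 give a3 − a6 ≥ 3, a6 − a4 ≥ -1, a4 − a1 ≥ 1, a1 − a2 ≥ -3, a2 − a3 ≥ 2.
Adding all 5 inequalities: the left sides telescope to 0, and the right sides sum to 3 + (-1) + 1 + (-3) + 2 = 2. So 0 ≥ 2, which is false.

Unsatisfiable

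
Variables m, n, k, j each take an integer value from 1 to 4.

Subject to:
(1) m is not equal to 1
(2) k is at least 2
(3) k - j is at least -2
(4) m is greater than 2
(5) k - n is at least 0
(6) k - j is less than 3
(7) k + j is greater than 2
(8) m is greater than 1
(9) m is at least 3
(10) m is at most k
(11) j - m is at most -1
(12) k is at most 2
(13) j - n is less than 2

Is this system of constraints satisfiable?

Unsatisfiable

From constraints 9 and 10: k ≥ m and m ≥ 3, so k ≥ 3. From constraint 12: k ≤ 2. But 2 < 3, so no value of k works.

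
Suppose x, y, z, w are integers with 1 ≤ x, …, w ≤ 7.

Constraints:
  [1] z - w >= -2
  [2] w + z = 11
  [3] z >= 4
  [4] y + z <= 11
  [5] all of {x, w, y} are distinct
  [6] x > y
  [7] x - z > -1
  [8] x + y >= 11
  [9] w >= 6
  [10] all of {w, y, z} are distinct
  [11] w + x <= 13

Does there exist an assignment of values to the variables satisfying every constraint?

Setting (x, y, z, w) = (7, 4, 5, 6) satisfies everything: constraint 1: z - w = -1; constraint 2: w + z = 11; constraint 4: y + z = 9, and the others follow.

Satisfiable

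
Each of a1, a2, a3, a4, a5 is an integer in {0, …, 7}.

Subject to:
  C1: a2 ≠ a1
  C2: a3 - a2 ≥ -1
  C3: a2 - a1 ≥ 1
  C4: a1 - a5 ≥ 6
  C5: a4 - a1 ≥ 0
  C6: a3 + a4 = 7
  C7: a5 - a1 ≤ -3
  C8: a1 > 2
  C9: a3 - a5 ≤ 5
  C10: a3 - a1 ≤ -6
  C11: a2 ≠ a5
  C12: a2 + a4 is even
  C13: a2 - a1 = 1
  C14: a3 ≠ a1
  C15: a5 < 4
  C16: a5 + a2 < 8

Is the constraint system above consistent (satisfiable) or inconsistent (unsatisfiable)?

Constraints 2, 3, 4, and 9 give a2 − a1 ≥ 1, a1 − a5 ≥ 6, a5 − a3 ≥ -5, a3 − a2 ≥ -1.
Adding all 4 inequalities: the left sides telescope to 0, and the right sides sum to 1 + 6 + (-5) + (-1) = 1. So 0 ≥ 1, which is false.

Unsatisfiable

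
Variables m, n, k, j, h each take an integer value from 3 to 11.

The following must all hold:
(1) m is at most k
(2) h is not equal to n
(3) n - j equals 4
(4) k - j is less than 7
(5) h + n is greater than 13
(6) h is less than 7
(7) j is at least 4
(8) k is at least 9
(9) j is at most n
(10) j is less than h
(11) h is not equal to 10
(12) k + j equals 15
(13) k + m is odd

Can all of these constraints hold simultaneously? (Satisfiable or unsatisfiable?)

Satisfiable

The assignment m = 9, n = 9, k = 10, j = 5, h = 6 works:
  constraint 3 holds since n - j = 4.
  constraint 4 holds since k - j = 5.
The rest check out directly.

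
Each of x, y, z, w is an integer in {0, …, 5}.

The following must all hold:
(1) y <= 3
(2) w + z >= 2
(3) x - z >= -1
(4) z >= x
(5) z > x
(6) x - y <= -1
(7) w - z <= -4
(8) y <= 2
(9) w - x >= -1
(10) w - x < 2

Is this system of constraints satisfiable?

Constraints 3, 7, and 9 give w − x ≥ -1, x − z ≥ -1, z − w ≥ 4.
Adding all 3 inequalities: the left sides telescope to 0, and the right sides sum to (-1) + (-1) + 4 = 2. So 0 ≥ 2, which is false.

Unsatisfiable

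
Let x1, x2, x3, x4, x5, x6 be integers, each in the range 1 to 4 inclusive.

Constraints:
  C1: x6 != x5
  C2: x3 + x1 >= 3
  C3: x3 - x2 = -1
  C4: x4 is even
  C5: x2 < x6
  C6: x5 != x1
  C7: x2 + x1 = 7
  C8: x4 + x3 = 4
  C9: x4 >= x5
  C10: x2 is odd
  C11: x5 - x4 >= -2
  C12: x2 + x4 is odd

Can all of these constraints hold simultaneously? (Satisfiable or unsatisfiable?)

Satisfiable

Setting (x1, x2, x3, x4, x5, x6) = (4, 3, 2, 2, 1, 4) satisfies everything: constraint 2: x3 + x1 = 6; constraint 3: x3 - x2 = -1; constraint 7: x2 + x1 = 7, and the others follow.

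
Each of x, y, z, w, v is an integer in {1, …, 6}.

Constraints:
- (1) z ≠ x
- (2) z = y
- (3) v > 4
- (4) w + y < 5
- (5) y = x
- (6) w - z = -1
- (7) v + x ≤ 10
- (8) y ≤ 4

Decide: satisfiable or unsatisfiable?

From constraints 2 and 5, z = y = x, so z = x. But constraint 1 says z ≠ x. Contradiction.

Unsatisfiable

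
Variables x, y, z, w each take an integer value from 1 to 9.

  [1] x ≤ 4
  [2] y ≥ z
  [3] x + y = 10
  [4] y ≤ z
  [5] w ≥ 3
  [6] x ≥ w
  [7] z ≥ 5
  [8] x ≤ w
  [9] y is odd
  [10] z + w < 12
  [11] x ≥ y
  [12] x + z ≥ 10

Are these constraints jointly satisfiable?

Unsatisfiable

From constraints 2 and 7: y ≥ z and z ≥ 5, so y ≥ 5. From constraints 1 and 11: y ≤ x and x ≤ 4, so y ≤ 4. But 4 < 5, so no value of y works.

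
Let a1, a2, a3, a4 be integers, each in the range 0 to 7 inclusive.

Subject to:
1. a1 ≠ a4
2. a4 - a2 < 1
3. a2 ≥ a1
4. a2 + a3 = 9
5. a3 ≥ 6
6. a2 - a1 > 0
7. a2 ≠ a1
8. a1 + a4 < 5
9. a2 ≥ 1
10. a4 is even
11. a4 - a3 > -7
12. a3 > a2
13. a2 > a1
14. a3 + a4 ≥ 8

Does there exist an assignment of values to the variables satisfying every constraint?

One satisfying assignment is a1 = 1, a2 = 2, a3 = 7, a4 = 2.
For the less obvious constraints — constraint 2: a4 - a2 = 0; constraint 4: a2 + a3 = 9; constraint 6: a2 - a1 = 1 — and the others hold by inspection.

Satisfiable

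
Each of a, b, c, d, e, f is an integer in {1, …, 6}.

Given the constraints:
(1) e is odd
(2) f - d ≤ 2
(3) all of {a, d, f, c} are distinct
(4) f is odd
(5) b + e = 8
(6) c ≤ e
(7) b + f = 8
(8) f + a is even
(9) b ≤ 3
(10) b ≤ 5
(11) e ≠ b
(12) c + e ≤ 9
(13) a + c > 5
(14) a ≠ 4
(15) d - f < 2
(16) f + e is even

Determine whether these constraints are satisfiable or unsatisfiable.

One satisfying assignment is a = 3, b = 3, c = 4, d = 6, e = 5, f = 5.
For the less obvious constraints — constraint 2: f - d = -1; constraint 5: b + e = 8 — and the others hold by inspection.

Satisfiable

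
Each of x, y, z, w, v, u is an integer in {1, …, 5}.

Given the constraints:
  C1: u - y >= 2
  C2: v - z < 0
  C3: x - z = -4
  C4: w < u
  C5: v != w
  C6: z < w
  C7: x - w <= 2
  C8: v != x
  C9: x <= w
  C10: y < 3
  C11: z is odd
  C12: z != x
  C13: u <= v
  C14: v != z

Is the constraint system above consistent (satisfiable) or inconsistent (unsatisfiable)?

Unsatisfiable

Constraints 2, 4, 6, and 13 give z < w, w < u, u ≤ v, v < z. Chaining: z < w < u ≤ v < z, which forces z < z — impossible.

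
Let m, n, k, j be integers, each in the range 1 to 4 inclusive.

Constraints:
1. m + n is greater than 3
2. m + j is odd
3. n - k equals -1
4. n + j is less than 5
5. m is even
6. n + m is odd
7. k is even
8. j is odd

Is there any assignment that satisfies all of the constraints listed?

Try m = 2, n = 3, k = 4, j = 1.
Check constraint 1: m + n = 5; constraint 3: n - k = -1; constraint 4: n + j = 4. The remaining constraints are straightforward to verify.

Satisfiable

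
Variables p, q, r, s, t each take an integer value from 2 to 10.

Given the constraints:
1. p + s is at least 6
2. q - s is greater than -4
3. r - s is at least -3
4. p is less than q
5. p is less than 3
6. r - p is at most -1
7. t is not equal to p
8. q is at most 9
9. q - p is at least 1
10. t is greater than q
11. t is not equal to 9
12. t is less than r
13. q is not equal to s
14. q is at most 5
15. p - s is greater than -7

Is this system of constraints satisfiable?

Constraints 4, 6, 10, and 12 give p < q, q < t, t < r, r < p. Chaining: p < q < t < r < p, which forces p < p — impossible.

Unsatisfiable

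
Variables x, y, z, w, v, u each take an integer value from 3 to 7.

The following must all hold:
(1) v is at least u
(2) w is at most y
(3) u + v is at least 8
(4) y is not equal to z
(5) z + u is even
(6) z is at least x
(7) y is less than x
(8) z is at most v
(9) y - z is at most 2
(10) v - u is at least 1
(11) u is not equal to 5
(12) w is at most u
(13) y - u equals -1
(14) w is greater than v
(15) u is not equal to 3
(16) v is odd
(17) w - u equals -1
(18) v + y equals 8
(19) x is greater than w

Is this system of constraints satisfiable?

Unsatisfiable

Constraints 2, 6, 7, 8, and 14 give x ≤ z, z ≤ v, v < w, w ≤ y, y < x. Chaining: x ≤ z ≤ v < w ≤ y < x, which forces x < x — impossible.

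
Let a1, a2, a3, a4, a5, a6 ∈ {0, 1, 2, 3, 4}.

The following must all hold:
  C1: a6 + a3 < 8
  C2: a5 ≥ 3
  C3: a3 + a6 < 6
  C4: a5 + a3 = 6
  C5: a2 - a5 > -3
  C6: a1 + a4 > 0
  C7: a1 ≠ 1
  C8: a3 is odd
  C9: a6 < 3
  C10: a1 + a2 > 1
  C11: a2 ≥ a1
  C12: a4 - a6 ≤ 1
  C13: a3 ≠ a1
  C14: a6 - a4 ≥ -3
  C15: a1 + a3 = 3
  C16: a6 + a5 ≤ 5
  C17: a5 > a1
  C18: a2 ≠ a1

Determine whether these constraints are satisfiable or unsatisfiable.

Take a1 = 0, a2 = 3, a3 = 3, a4 = 2, a5 = 3, a6 = 2. Then constraint 1: a6 + a3 = 5; constraint 3: a3 + a6 = 5; constraint 4: a5 + a3 = 6, and every other listed constraint is also met.

Satisfiable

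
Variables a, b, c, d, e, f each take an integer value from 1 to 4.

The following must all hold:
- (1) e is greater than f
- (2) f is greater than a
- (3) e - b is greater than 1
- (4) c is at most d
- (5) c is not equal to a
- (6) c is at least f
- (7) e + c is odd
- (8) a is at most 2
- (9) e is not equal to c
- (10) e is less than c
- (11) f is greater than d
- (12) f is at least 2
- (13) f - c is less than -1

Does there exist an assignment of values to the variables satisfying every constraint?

Constraints 1, 4, 10, and 11 give e < c, c ≤ d, d < f, f < e. Chaining: e < c ≤ d < f < e, which forces e < e — impossible.

Unsatisfiable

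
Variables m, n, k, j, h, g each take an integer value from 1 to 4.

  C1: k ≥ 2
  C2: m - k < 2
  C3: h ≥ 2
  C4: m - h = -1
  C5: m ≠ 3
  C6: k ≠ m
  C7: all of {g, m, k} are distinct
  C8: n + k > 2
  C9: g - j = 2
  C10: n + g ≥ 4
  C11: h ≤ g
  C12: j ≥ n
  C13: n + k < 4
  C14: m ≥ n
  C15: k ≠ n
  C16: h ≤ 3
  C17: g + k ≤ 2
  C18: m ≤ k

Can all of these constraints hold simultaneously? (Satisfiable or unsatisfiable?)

Unsatisfiable

From constraints 3 and 11: g ≥ h ≥ 2. From constraint 1: k ≥ 2. Hence g + k ≥ 4. But constraint 17 requires g + k ≤ 2, and 2 < 4. Contradiction.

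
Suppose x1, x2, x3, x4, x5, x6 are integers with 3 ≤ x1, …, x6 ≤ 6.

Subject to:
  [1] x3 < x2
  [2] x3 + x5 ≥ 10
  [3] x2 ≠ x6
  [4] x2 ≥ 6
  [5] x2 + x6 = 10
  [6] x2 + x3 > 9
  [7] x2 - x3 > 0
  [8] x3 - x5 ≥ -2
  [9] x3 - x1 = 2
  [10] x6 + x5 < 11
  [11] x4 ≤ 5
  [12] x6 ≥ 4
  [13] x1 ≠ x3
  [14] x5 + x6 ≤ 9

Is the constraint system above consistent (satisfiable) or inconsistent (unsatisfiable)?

Satisfiable

The assignment x1 = 3, x2 = 6, x3 = 5, x4 = 3, x5 = 5, x6 = 4 works:
  constraint 2 holds since x3 + x5 = 10.
  constraint 5 holds since x2 + x6 = 10.
  constraint 6 holds since x2 + x3 = 11.
The rest check out directly.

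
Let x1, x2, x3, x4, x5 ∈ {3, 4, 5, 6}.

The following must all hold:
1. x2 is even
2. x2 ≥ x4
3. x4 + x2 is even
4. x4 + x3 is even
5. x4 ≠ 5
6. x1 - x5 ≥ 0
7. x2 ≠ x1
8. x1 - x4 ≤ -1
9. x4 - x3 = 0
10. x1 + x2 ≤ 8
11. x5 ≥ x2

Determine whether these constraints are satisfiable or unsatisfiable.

Constraints 2, 6, 8, and 11 give x2 ≤ x5, x5 ≤ x1, x1 < x4, x4 ≤ x2. Chaining: x2 ≤ x5 ≤ x1 < x4 ≤ x2, which forces x2 < x2 — impossible.

Unsatisfiable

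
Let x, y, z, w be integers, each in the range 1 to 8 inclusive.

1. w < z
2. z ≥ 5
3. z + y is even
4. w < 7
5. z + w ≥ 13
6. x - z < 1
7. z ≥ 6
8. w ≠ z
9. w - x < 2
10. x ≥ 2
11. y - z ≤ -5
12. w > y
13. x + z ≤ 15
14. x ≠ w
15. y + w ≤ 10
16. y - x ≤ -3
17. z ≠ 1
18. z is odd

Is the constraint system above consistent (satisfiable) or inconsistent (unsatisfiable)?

Satisfiable

Setting (x, y, z, w) = (7, 1, 7, 6) satisfies everything: constraint 5: z + w = 13; constraint 6: x - z = 0; constraint 9: w - x = -1, and the others follow.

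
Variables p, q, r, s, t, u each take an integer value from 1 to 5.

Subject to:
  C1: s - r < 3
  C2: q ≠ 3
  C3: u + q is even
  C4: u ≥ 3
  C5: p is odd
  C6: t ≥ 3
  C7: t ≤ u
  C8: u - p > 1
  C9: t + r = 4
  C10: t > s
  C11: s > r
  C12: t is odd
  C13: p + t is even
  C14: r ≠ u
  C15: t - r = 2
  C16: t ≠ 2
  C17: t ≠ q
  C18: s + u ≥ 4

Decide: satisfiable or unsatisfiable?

Setting (p, q, r, s, t, u) = (1, 5, 1, 2, 3, 5) satisfies everything: constraint 1: s - r = 1; constraint 8: u - p = 4, and the others follow.

Satisfiable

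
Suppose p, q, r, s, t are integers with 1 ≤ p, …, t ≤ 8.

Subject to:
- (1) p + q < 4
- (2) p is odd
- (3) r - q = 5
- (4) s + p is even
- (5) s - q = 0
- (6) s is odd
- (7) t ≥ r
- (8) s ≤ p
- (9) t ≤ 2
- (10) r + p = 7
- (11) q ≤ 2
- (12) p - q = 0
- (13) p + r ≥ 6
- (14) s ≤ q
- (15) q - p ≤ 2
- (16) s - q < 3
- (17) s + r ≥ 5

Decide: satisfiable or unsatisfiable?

From constraints 11 and 14: s ≤ q ≤ 2. From constraints 7 and 9: r ≤ t ≤ 2. Hence s + r ≤ 4. But constraint 17 requires s + r ≥ 5, and 5 > 4. Contradiction.

Unsatisfiable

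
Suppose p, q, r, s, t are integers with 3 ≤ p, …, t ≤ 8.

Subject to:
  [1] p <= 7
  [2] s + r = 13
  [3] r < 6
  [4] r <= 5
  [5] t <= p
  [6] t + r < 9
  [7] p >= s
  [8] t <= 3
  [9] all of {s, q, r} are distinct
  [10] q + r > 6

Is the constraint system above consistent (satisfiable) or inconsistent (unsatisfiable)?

From constraints 1 and 7: s ≤ p ≤ 7. From constraint 4: r ≤ 5. Hence s + r ≤ 12. But constraint 2 requires s + r = 13, and 13 > 12. Contradiction.

Unsatisfiable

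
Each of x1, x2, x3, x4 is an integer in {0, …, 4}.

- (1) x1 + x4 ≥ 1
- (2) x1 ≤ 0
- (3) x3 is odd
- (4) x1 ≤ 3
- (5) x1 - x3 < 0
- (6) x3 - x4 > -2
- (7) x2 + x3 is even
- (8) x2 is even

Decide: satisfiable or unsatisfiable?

Constraint 8 makes x2 even and constraint 3 makes x3 odd, so x2 + x3 must be odd. Constraint 7 says x2 + x3 is even — contradiction.

Unsatisfiable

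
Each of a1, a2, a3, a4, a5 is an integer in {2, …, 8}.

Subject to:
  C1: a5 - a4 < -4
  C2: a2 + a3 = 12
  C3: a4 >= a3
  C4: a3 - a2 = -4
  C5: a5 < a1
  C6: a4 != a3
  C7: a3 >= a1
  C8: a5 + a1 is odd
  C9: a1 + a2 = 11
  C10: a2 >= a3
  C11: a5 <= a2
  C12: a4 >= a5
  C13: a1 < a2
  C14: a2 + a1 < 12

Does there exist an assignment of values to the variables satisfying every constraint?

Satisfiable

Setting (a1, a2, a3, a4, a5) = (3, 8, 4, 7, 2) satisfies everything: constraint 1: a5 - a4 = -5; constraint 2: a2 + a3 = 12; constraint 4: a3 - a2 = -4, and the others follow.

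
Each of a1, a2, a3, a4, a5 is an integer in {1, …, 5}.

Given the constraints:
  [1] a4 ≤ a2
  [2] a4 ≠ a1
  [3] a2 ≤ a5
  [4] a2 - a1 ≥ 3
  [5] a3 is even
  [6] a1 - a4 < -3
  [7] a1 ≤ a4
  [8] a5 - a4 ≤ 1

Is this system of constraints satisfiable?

The assignment a1 = 1, a2 = 5, a3 = 2, a4 = 5, a5 = 5 works:
  constraint 4 holds since a2 - a1 = 4.
  constraint 6 holds since a1 - a4 = -4.
The rest check out directly.

Satisfiable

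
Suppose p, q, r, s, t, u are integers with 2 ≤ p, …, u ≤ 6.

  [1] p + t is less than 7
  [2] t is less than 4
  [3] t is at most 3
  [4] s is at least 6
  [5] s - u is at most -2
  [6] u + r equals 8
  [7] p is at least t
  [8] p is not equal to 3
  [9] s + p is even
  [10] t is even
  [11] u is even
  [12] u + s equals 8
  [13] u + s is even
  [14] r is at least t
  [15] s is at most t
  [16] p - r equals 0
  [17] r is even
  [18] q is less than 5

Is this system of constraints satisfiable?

Unsatisfiable

From constraint 4: s ≥ 6. From constraints 3 and 15: s ≤ t and t ≤ 3, so s ≤ 3. But 3 < 6, so no value of s works.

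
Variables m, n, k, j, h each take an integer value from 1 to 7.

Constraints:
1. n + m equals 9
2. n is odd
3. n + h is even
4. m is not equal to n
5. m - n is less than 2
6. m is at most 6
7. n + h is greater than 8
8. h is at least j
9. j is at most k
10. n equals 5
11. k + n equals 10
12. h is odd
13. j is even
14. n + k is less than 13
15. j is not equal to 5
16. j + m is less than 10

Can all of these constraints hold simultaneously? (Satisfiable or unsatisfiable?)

Try m = 4, n = 5, k = 5, j = 4, h = 5.
Check constraint 1: n + m = 9; constraint 5: m - n = -1. The remaining constraints are straightforward to verify.

Satisfiable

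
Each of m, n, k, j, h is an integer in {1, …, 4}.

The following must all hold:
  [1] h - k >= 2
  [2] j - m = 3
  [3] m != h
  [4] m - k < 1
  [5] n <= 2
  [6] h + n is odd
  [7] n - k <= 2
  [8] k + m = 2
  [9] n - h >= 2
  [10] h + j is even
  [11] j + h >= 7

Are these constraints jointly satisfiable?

Constraints 1, 7, and 9 give h − k ≥ 2, k − n ≥ -2, n − h ≥ 2.
Adding all 3 inequalities: the left sides telescope to 0, and the right sides sum to 2 + (-2) + 2 = 2. So 0 ≥ 2, which is false.

Unsatisfiable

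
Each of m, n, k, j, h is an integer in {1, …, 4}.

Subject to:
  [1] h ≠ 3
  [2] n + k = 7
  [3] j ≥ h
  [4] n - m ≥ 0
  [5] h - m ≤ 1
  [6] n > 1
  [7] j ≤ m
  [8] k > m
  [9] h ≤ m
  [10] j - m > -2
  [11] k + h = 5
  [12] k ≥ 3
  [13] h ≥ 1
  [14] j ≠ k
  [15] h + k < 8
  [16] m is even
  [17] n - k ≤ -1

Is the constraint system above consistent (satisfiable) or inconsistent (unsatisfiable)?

Satisfiable

Take m = 2, n = 3, k = 4, j = 1, h = 1. Then constraint 2: n + k = 7; constraint 4: n - m = 1, and every other listed constraint is also met.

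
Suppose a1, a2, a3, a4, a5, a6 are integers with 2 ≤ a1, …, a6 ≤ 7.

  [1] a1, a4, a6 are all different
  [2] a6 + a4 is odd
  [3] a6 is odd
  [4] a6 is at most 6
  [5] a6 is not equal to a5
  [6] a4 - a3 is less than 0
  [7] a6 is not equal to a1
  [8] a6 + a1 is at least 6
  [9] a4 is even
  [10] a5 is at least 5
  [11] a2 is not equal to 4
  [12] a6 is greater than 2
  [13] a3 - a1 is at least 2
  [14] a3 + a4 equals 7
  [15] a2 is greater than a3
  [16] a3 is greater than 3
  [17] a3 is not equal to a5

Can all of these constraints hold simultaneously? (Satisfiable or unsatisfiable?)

Satisfiable

Take a1 = 3, a2 = 7, a3 = 5, a4 = 2, a5 = 7, a6 = 5. Then constraint 6: a4 - a3 = -3; constraint 8: a6 + a1 = 8, and every other listed constraint is also met.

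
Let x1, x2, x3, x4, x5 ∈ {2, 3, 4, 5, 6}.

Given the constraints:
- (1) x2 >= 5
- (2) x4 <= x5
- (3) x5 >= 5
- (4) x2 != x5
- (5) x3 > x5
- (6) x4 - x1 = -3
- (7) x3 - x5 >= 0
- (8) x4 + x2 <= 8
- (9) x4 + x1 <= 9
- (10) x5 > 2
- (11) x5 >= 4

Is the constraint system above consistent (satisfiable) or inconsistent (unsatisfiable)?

Take x1 = 5, x2 = 6, x3 = 6, x4 = 2, x5 = 5. Then constraint 6: x4 - x1 = -3; constraint 7: x3 - x5 = 1; constraint 8: x4 + x2 = 8, and every other listed constraint is also met.

Satisfiable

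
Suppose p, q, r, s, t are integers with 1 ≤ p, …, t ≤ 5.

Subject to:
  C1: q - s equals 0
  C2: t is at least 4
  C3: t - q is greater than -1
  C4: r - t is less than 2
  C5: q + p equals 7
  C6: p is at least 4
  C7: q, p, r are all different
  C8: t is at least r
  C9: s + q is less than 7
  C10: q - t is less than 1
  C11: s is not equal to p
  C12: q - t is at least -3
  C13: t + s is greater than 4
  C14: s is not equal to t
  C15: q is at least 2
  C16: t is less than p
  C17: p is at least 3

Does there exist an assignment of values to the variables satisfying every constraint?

Satisfiable

One satisfying assignment is p = 5, q = 2, r = 3, s = 2, t = 4.
For the less obvious constraints — constraint 1: q - s = 0; constraint 3: t - q = 2 — and the others hold by inspection.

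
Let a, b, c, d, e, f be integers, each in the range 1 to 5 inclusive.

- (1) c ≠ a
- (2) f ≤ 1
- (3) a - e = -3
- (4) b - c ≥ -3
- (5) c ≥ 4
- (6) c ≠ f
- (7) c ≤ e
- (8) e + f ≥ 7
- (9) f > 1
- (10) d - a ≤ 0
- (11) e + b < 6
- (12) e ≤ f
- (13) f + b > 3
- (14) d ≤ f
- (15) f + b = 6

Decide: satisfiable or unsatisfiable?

From constraints 5 and 7: e ≥ c and c ≥ 4, so e ≥ 4. From constraints 2 and 12: e ≤ f and f ≤ 1, so e ≤ 1. But 1 < 4, so no value of e works.

Unsatisfiable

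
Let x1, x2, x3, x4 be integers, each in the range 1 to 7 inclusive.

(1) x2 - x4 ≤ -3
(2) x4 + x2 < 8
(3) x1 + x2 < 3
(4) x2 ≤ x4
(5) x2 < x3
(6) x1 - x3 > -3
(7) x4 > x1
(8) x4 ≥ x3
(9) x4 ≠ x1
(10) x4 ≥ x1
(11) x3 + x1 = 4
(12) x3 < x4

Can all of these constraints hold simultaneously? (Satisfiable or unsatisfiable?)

Setting (x1, x2, x3, x4) = (1, 1, 3, 5) satisfies everything: constraint 1: x2 - x4 = -4; constraint 2: x4 + x2 = 6; constraint 3: x1 + x2 = 2, and the others follow.

Satisfiable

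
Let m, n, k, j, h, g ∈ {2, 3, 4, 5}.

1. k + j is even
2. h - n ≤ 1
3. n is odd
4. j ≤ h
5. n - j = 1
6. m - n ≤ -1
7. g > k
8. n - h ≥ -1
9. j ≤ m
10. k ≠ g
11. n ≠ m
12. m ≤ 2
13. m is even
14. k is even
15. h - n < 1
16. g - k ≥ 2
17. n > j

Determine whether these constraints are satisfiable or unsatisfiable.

Satisfiable

Setting (m, n, k, j, h, g) = (2, 3, 2, 2, 3, 4) satisfies everything: constraint 2: h - n = 0; constraint 5: n - j = 1, and the others follow.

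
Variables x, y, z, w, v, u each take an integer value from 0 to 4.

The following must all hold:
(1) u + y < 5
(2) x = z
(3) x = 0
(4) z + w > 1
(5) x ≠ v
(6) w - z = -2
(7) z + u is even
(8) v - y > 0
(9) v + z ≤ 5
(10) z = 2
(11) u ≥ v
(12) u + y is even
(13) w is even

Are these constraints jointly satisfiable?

Constraint 3 fixes x = 0 and constraint 10 fixes z = 2, but constraint 2 requires x = z. Since 0 ≠ 2, contradiction.

Unsatisfiable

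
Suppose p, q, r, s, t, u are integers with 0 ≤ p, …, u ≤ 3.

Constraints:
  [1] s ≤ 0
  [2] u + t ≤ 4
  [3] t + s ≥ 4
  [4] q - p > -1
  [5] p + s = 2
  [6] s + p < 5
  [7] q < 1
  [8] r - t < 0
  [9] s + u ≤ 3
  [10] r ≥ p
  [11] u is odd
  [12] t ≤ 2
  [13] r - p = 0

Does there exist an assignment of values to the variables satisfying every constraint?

Unsatisfiable

From constraint 12: t ≤ 2. From constraint 1: s ≤ 0. Hence t + s ≤ 2. But constraint 3 requires t + s ≥ 4, and 4 > 2. Contradiction.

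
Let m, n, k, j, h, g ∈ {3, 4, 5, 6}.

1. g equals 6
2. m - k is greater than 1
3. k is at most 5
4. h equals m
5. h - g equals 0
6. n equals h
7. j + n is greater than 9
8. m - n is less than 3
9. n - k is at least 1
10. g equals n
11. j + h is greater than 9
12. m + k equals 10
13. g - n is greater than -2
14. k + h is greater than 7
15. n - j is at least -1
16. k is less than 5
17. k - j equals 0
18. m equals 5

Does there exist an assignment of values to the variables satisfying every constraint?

Unsatisfiable

Constraint 1 fixes g = 6 and constraint 18 fixes m = 5. Constraints 4, 6, and 10 give g = n = h = m, so g = m. But 6 ≠ 5 — contradiction.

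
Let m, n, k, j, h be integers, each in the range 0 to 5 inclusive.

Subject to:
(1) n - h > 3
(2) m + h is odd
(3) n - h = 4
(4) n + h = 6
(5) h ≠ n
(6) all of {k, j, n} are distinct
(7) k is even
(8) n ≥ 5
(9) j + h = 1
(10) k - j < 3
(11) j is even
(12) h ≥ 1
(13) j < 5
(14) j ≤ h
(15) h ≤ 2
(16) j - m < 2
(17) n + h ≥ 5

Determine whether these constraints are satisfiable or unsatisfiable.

Satisfiable

Take m = 0, n = 5, k = 2, j = 0, h = 1. Then constraint 1: n - h = 4; constraint 3: n - h = 4; constraint 4: n + h = 6, and every other listed constraint is also met.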